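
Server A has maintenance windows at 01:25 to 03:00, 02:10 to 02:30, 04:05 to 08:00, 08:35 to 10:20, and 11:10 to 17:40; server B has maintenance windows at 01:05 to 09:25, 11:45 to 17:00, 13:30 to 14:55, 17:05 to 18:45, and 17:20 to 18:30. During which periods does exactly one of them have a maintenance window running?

01:05-01:25, 03:00-04:05, 08:00-08:35, 09:25-10:20, 11:10-11:45, 17:00-17:05, 17:40-18:45

First set merges to 01:25-03:00, 04:05-08:00, 08:35-10:20, 11:10-17:40.
Second set merges to 01:05-09:25, 11:45-17:00, 17:05-18:45.
A but not B: 09:25-10:20, 11:10-11:45, 17:00-17:05.
B but not A: 01:05-01:25, 03:00-04:05, 08:00-08:35, 17:40-18:45.
Combining gives A △ B.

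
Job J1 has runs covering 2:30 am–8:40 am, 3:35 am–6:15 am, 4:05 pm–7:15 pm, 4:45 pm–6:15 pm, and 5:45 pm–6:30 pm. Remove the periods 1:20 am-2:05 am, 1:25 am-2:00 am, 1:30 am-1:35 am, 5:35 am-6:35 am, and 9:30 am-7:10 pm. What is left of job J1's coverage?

2:30 am–5:35 am, 6:35 am–8:40 am, 7:10 pm–7:15 pm

First set merges to 2:30 am–8:40 am, 4:05 pm–7:15 pm.
Second set merges to 1:20 am–2:05 am, 5:35 am–6:35 am, 9:30 am–7:10 pm.
2:30 am–8:40 am with B removed leaves 2:30 am–5:35 am, 6:35 am–8:40 am.
4:05 pm–7:15 pm with B removed leaves 7:10 pm–7:15 pm.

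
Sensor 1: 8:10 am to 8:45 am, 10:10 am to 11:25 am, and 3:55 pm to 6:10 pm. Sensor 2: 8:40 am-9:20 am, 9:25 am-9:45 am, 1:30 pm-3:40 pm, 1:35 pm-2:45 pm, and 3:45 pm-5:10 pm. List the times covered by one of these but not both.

B, merged: 8:40 am–9:20 am, 9:25 am–9:45 am, 1:30 pm–3:40 pm, 3:45 pm–5:10 pm.
A but not B: 8:10 am–8:40 am, 10:10 am–11:25 am, 5:10 pm–6:10 pm.
B but not A: 8:45 am–9:20 am, 9:25 am–9:45 am, 1:30 pm–3:40 pm, 3:45 pm–3:55 pm.
Combining gives A △ B.

8:10 am–8:40 am, 8:45 am–9:20 am, 9:25 am–9:45 am, 10:10 am–11:25 am, 1:30 pm–3:40 pm, 3:45 pm–3:55 pm, 5:10 pm–6:10 pm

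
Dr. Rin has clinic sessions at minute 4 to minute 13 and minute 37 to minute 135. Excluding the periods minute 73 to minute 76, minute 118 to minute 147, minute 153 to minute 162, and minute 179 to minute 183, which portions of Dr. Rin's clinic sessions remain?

minute 4 to minute 13, minute 37 to minute 73, minute 76 to minute 118

minute 4 to minute 13 is untouched.
minute 37 to minute 135 with B removed leaves minute 37 to minute 73, minute 76 to minute 118.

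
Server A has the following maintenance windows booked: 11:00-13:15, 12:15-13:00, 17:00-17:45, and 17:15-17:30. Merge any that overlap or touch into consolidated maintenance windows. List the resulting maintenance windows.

12:15–13:00 overlaps/touches 11:00–13:15 → extend to 11:00–13:15.
17:00–17:45 is disjoint → start new block.
17:15–17:30 overlaps/touches 17:00–17:45 → extend to 17:00–17:45.

11:00–13:15, 17:00–17:45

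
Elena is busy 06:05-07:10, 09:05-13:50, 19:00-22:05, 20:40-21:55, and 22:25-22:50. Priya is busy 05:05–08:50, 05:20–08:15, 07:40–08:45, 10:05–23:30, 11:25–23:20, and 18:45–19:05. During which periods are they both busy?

06:05-07:10, 10:05-13:50, 19:00-22:05, 22:25-22:50

A, merged: 06:05-07:10, 09:05-13:50, 19:00-22:05, 22:25-22:50.
B, merged: 05:05-08:50, 10:05-23:30.
06:05-07:10 overlaps B on 06:05-07:10.
09:05-13:50 overlaps B on 10:05-13:50.
19:00-22:05 overlaps B on 19:00-22:05.
22:25-22:50 overlaps B on 22:25-22:50.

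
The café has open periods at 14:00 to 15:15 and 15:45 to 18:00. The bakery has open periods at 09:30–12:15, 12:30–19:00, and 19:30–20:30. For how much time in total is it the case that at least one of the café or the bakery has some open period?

A ∪ B = 09:30-12:15, 12:30-19:00, 19:30-20:30.
Total: 2 h 45 min + 6 h 30 min + 1 h = 10 h 15 min.

10 h 15 min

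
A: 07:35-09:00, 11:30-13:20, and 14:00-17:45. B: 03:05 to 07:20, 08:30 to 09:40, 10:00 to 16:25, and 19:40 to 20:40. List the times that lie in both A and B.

08:30–09:00, 11:30–13:20, 14:00–16:25

07:35–09:00 meets the second set on 08:30–09:00.
11:30–13:20 meets the second set on 11:30–13:20.
14:00–17:45 meets the second set on 14:00–16:25.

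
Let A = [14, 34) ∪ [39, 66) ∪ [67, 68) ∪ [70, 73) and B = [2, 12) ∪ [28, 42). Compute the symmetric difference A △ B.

Only in the first: [14, 28), [42, 66), [67, 68), [70, 73).
Only in the second: [2, 12), [34, 39).
Together these are the periods covered by exactly one.

[2, 12) ∪ [14, 28) ∪ [34, 39) ∪ [42, 66) ∪ [67, 68) ∪ [70, 73)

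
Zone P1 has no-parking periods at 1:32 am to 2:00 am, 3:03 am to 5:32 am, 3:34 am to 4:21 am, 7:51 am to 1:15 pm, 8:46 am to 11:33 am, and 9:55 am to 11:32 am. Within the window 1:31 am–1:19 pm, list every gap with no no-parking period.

1:31 am–1:32 am, 2:00 am–3:03 am, 5:32 am–7:51 am, 1:15 pm–1:19 pm

Covered (merged): 1:32 am–2:00 am, 3:03 am–5:32 am, 7:51 am–1:15 pm.
Gaps within 1:31 am–1:19 pm: 1:31 am–1:32 am, 2:00 am–3:03 am, 5:32 am–7:51 am, 1:15 pm–1:19 pm.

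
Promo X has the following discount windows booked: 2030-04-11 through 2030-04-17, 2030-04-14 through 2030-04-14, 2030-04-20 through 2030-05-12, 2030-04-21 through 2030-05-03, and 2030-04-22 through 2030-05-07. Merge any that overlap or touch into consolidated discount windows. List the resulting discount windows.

2030-04-14 through 2030-04-14 overlaps/touches 2030-04-11 through 2030-04-17 → extend to 2030-04-11 through 2030-04-17.
2030-04-20 through 2030-05-12 is disjoint → start new block.
2030-04-21 through 2030-05-03 overlaps/touches 2030-04-20 through 2030-05-12 → extend to 2030-04-20 through 2030-05-12.
2030-04-22 through 2030-05-07 overlaps/touches 2030-04-20 through 2030-05-12 → extend to 2030-04-20 through 2030-05-12.

2030-04-11 through 2030-04-17, 2030-04-20 through 2030-05-12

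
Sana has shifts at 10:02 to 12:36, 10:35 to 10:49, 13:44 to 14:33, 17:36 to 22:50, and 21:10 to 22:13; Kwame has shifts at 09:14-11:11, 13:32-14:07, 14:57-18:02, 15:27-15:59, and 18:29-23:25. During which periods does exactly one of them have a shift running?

09:14–10:02, 11:11–12:36, 13:32–13:44, 14:07–14:33, 14:57–17:36, 18:02–18:29, 22:50–23:25

A, merged: 10:02–12:36, 13:44–14:33, 17:36–22:50.
B, merged: 09:14–11:11, 13:32–14:07, 14:57–18:02, 18:29–23:25.
A but not B: 11:11–12:36, 14:07–14:33, 18:02–18:29.
B but not A: 09:14–10:02, 13:32–13:44, 14:57–17:36, 22:50–23:25.
Combining gives A △ B.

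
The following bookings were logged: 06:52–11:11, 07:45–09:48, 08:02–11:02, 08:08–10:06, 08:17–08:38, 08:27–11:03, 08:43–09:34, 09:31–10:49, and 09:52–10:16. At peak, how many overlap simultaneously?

7

Walk the sorted start/end points keeping a running depth.
The depth first hits 7 at 09:31.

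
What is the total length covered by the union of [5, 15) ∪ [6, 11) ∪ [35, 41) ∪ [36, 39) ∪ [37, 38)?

16

Merged: [5, 15), [35, 41).
Lengths: 10 + 6 = 16.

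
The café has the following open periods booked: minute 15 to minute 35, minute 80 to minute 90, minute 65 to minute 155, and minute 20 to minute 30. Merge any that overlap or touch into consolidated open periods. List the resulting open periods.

Sort by start: minute 15 to minute 35, minute 20 to minute 30, minute 65 to minute 155, minute 80 to minute 90.
minute 20 to minute 30 overlaps/touches minute 15 to minute 35 → extend to minute 15 to minute 35.
minute 65 to minute 155 is disjoint → start new block.
minute 80 to minute 90 overlaps/touches minute 65 to minute 155 → extend to minute 65 to minute 155.

minute 15 to minute 35, minute 65 to minute 155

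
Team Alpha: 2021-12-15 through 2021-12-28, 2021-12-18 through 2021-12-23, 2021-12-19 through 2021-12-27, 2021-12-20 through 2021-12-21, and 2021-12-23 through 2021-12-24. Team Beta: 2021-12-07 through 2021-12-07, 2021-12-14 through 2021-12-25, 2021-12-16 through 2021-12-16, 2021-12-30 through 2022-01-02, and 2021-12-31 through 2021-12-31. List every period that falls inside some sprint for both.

2021-12-15 through 2021-12-25

A, merged: 2021-12-15 through 2021-12-28.
B, merged: 2021-12-07 through 2021-12-07, 2021-12-14 through 2021-12-25, 2021-12-30 through 2022-01-02.
2021-12-15 through 2021-12-28 ∩ B → 2021-12-15 through 2021-12-25.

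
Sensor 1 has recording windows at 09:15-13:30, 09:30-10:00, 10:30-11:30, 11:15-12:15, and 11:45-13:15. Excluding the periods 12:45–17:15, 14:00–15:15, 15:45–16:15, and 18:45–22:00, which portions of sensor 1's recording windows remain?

09:15–12:45

First set merges to 09:15–13:30.
Second set merges to 12:45–17:15, 18:45–22:00.
09:15–13:30 with B removed leaves 09:15–12:45.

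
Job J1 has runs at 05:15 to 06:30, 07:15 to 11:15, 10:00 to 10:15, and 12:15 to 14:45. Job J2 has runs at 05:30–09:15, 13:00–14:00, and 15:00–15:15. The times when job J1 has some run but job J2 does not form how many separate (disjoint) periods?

4

A, merged: 05:15–06:30, 07:15–11:15, 12:15–14:45.
A \ B = 05:15–05:30, 09:15–11:15, 12:15–13:00, 14:00–14:45.
That is 4 disjoint pieces.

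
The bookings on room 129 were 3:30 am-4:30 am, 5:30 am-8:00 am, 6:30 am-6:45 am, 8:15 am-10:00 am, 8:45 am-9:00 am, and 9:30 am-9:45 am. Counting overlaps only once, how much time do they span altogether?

5 h 15 min

Merged: 3:30 am-4:30 am, 5:30 am-8:00 am, 8:15 am-10:00 am.
Lengths: 1 h + 2 h 30 min + 1 h 45 min = 5 h 15 min.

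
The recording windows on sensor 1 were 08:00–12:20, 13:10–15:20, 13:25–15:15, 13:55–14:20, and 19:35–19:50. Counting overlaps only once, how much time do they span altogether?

Merged: 08:00–12:20, 13:10–15:20, 19:35–19:50.
Lengths: 4 h 20 min + 2 h 10 min + 15 min = 6 h 45 min.

6 h 45 min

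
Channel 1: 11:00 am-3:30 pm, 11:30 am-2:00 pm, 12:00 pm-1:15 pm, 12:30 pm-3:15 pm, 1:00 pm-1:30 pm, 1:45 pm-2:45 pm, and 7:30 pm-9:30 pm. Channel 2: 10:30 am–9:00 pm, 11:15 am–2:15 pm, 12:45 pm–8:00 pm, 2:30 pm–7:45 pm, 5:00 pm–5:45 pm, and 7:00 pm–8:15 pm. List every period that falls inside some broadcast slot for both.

11:00 am–3:30 pm, 7:30 pm–9:00 pm

First set merges to 11:00 am–3:30 pm, 7:30 pm–9:30 pm.
Second set merges to 10:30 am–9:00 pm.
11:00 am–3:30 pm ∩ B → 11:00 am–3:30 pm.
7:30 pm–9:30 pm ∩ B → 7:30 pm–9:00 pm.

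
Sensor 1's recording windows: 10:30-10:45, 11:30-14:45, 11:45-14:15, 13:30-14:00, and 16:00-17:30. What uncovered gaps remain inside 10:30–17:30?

Covered (merged): 10:30–10:45, 11:30–14:45, 16:00–17:30.
Gaps within 10:30–17:30: 10:45–11:30, 14:45–16:00.

10:45–11:30, 14:45–16:00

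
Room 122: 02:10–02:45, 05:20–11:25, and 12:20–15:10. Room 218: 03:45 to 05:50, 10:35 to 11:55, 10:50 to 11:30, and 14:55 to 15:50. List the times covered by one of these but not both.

02:10–02:45, 03:45–05:20, 05:50–10:35, 11:25–11:55, 12:20–14:55, 15:10–15:50

Merge the second list: 03:45–05:50, 10:35–11:55, 14:55–15:50.
A \ B = 02:10–02:45, 05:50–10:35, 12:20–14:55.
B \ A = 03:45–05:20, 11:25–11:55, 15:10–15:50.
Union of the two gives the symmetric difference.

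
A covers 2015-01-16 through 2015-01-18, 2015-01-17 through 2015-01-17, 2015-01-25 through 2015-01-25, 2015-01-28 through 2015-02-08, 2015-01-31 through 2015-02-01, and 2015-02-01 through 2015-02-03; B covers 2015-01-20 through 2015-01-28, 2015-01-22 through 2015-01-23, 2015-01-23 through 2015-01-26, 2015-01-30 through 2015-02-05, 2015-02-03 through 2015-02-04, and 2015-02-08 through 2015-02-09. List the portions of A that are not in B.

Merge the first list: 2015-01-16 through 2015-01-18, 2015-01-25 through 2015-01-25, 2015-01-28 through 2015-02-08.
Merge the second list: 2015-01-20 through 2015-01-28, 2015-01-30 through 2015-02-05, 2015-02-08 through 2015-02-09.
2015-01-16 through 2015-01-18: no B overlap → unchanged.
2015-01-25 through 2015-01-25: fully covered by B → removed.
2015-01-28 through 2015-02-08 minus B → 2015-01-29 through 2015-01-29, 2015-02-06 through 2015-02-07.

2015-01-16 through 2015-01-18, 2015-01-29 through 2015-01-29, 2015-02-06 through 2015-02-07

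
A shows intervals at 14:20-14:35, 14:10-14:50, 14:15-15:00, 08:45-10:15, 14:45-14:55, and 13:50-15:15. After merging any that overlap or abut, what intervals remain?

Sort by start: 08:45–10:15, 13:50–15:15, 14:10–14:50, 14:15–15:00, 14:20–14:35, 14:45–14:55.
13:50–15:15 is disjoint → start new block.
14:10–14:50 overlaps/touches 13:50–15:15 → extend to 13:50–15:15.
14:15–15:00 overlaps/touches 13:50–15:15 → extend to 13:50–15:15.
14:20–14:35 overlaps/touches 13:50–15:15 → extend to 13:50–15:15.
14:45–14:55 overlaps/touches 13:50–15:15 → extend to 13:50–15:15.

08:45–10:15, 13:50–15:15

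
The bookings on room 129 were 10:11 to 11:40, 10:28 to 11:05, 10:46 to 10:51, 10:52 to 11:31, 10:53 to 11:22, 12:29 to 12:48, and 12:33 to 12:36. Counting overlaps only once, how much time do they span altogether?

Merged: 10:11–11:40, 12:29–12:48.
Lengths: 1 h 29 min + 19 min = 1 h 48 min.

1 h 48 min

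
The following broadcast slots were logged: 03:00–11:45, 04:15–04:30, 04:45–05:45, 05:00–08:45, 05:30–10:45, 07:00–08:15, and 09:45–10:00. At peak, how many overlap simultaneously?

Sweep endpoints in order; track running count of active intervals.
Peak of 4 reached at 05:30.

4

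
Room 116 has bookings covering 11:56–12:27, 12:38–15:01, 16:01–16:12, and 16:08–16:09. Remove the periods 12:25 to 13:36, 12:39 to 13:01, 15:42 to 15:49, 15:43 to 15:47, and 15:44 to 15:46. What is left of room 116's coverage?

A, merged: 11:56–12:27, 12:38–15:01, 16:01–16:12.
B, merged: 12:25–13:36, 15:42–15:49.
11:56–12:27 \ B = 11:56–12:25.
12:38–15:01 \ B = 13:36–15:01.
16:01–16:12: nothing removed.

11:56–12:25, 13:36–15:01, 16:01–16:12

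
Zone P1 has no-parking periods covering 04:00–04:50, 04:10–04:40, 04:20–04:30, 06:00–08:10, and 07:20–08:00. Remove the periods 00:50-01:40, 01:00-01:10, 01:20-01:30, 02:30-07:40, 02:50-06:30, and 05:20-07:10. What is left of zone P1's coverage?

First set merges to 04:00-04:50, 06:00-08:10.
Second set merges to 00:50-01:40, 02:30-07:40.
04:00-04:50: fully covered by B → removed.
06:00-08:10 minus B → 07:40-08:10.

07:40-08:10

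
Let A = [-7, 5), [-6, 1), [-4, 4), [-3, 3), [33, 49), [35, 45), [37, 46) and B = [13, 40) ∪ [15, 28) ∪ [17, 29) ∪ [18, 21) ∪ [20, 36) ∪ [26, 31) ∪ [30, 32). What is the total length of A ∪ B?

Merge the first list: [-7, 5), [33, 49).
Merge the second list: [13, 40).
A ∪ B = [-7, 5), [13, 49).
Total: 12 + 36 = 48.

48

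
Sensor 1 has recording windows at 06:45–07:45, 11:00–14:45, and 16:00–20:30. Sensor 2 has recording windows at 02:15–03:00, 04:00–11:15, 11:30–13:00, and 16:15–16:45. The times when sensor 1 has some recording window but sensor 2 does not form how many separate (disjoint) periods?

4

A \ B = 11:15–11:30, 13:00–14:45, 16:00–16:15, 16:45–20:30.
That is 4 disjoint pieces.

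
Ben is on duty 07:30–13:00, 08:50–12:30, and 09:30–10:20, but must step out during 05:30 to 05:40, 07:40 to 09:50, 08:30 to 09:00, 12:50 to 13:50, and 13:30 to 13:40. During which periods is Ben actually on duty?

07:30–07:40, 09:50–12:50

First set merges to 07:30–13:00.
Second set merges to 05:30–05:40, 07:40–09:50, 12:50–13:50.
07:30–13:00 with B removed leaves 07:30–07:40, 09:50–12:50.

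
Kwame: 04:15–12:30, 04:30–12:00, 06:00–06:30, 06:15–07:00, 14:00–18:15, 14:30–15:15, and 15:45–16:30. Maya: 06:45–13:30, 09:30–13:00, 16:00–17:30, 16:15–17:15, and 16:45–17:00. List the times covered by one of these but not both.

04:15–06:45, 12:30–13:30, 14:00–16:00, 17:30–18:15

Merge the first list: 04:15–12:30, 14:00–18:15.
Merge the second list: 06:45–13:30, 16:00–17:30.
A \ B = 04:15–06:45, 14:00–16:00, 17:30–18:15.
B \ A = 12:30–13:30.
Union of the two gives the symmetric difference.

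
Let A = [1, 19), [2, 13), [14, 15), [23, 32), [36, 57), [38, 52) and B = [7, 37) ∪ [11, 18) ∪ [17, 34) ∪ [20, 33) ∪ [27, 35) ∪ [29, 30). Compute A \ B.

Merge the first list: [1, 19), [23, 32), [36, 57).
Merge the second list: [7, 37).
[1, 19) minus B → [1, 7).
[23, 32): fully covered by B → removed.
[36, 57) minus B → [37, 57).

[1, 7) ∪ [37, 57)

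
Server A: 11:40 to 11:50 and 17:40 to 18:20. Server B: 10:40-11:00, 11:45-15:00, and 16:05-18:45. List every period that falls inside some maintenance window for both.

11:40–11:50 overlaps B on 11:45–11:50.
17:40–18:20 overlaps B on 17:40–18:20.

11:45–11:50, 17:40–18:20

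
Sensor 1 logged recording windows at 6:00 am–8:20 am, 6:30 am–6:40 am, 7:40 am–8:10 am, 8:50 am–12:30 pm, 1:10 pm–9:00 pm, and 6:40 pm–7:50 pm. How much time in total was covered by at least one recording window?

Merged: 6:00 am–8:20 am, 8:50 am–12:30 pm, 1:10 pm–9:00 pm.
Lengths: 2 h 20 min + 3 h 40 min + 7 h 50 min = 13 h 50 min.

13 h 50 min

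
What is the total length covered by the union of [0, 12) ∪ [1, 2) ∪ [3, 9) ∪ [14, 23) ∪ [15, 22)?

21

Merged: [0, 12), [14, 23).
Lengths: 12 + 9 = 21.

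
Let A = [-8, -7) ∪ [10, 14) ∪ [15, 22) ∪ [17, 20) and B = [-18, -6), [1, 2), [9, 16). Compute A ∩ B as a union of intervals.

First set merges to [-8, -7), [10, 14), [15, 22).
[-8, -7) ∩ B → [-8, -7).
[10, 14) ∩ B → [10, 14).
[15, 22) ∩ B → [15, 16).

[-8, -7) ∪ [10, 14) ∪ [15, 16)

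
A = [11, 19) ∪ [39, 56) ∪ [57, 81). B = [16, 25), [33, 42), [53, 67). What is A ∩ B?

[11, 19) meets the second set on [16, 19).
[39, 56) meets the second set on [39, 42), [53, 56).
[57, 81) meets the second set on [57, 67).

[16, 19) ∪ [39, 42) ∪ [53, 56) ∪ [57, 67)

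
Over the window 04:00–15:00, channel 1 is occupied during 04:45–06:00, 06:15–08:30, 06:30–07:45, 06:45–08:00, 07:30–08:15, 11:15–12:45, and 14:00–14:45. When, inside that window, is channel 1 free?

After merging, the occupied span is 04:45–06:00, 06:15–08:30, 11:15–12:45, 14:00–14:45.
Gaps within 04:00–15:00: 04:00–04:45, 06:00–06:15, 08:30–11:15, 12:45–14:00, 14:45–15:00.

04:00–04:45, 06:00–06:15, 08:30–11:15, 12:45–14:00, 14:45–15:00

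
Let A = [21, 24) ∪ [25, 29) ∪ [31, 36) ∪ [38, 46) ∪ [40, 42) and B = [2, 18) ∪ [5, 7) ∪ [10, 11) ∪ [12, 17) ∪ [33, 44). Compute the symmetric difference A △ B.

[2, 18) ∪ [21, 24) ∪ [25, 29) ∪ [31, 33) ∪ [36, 38) ∪ [44, 46)

First set merges to [21, 24), [25, 29), [31, 36), [38, 46).
Second set merges to [2, 18), [33, 44).
Only in the first: [21, 24), [25, 29), [31, 33), [44, 46).
Only in the second: [2, 18), [36, 38).
Together these are the periods covered by exactly one.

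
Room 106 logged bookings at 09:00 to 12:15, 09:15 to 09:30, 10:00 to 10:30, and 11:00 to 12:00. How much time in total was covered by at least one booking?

Merged: 09:00-12:15.
Length: 3 h 15 min.

3 h 15 min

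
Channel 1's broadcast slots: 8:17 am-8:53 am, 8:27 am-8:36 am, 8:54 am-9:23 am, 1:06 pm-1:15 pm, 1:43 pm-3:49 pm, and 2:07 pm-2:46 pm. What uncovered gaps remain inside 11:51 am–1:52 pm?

11:51 am-1:06 pm, 1:15 pm-1:43 pm

After merging, the occupied span is 8:17 am-8:53 am, 8:54 am-9:23 am, 1:06 pm-1:15 pm, 1:43 pm-3:49 pm.
Uncovered inside 11:51 am-1:52 pm: 11:51 am-1:06 pm, 1:15 pm-1:43 pm.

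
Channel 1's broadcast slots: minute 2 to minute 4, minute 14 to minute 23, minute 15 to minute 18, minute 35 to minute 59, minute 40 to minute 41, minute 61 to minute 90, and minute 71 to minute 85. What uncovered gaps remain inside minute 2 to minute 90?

minute 4 to minute 14, minute 23 to minute 35, minute 59 to minute 61

After merging, the occupied span is minute 2 to minute 4, minute 14 to minute 23, minute 35 to minute 59, minute 61 to minute 90.
Complement within minute 2 to minute 90: minute 4 to minute 14, minute 23 to minute 35, minute 59 to minute 61.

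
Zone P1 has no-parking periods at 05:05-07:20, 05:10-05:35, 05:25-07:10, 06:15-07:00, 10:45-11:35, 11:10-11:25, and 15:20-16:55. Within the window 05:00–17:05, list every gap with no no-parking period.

05:00-05:05, 07:20-10:45, 11:35-15:20, 16:55-17:05

The merged coverage is 05:05-07:20, 10:45-11:35, 15:20-16:55.
Uncovered inside 05:00-17:05: 05:00-05:05, 07:20-10:45, 11:35-15:20, 16:55-17:05.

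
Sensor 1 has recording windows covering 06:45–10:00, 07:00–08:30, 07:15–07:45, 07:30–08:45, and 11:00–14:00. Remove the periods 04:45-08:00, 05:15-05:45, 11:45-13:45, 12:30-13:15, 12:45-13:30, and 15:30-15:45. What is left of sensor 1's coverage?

A, merged: 06:45–10:00, 11:00–14:00.
B, merged: 04:45–08:00, 11:45–13:45, 15:30–15:45.
06:45–10:00 minus B → 08:00–10:00.
11:00–14:00 minus B → 11:00–11:45, 13:45–14:00.

08:00–10:00, 11:00–11:45, 13:45–14:00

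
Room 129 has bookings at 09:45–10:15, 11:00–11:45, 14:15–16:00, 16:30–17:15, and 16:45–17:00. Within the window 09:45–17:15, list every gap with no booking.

10:15–11:00, 11:45–14:15, 16:00–16:30

The merged coverage is 09:45–10:15, 11:00–11:45, 14:15–16:00, 16:30–17:15.
Uncovered inside 09:45–17:15: 10:15–11:00, 11:45–14:15, 16:00–16:30.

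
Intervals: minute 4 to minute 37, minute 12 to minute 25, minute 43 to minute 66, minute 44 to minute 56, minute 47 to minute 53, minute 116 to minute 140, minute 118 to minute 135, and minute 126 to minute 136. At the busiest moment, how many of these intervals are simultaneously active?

Sweep endpoints in order; track running count of active intervals.
Peak of 3 reached at minute 47.

3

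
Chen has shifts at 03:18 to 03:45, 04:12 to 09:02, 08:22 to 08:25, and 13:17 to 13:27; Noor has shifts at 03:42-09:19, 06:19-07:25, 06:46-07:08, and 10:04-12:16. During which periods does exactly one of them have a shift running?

First set merges to 03:18–03:45, 04:12–09:02, 13:17–13:27.
Second set merges to 03:42–09:19, 10:04–12:16.
A \ B = 03:18–03:42, 13:17–13:27.
B \ A = 03:45–04:12, 09:02–09:19, 10:04–12:16.
Union of the two gives the symmetric difference.

03:18–03:42, 03:45–04:12, 09:02–09:19, 10:04–12:16, 13:17–13:27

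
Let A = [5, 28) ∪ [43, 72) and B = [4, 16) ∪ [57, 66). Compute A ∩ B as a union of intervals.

[5, 16) ∪ [57, 66)

[5, 28) meets the second set on [5, 16).
[43, 72) meets the second set on [57, 66).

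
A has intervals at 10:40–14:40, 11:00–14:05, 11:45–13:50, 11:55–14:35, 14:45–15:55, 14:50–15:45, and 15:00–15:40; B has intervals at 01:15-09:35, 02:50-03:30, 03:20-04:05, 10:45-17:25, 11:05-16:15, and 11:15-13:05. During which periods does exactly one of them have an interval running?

01:15–09:35, 10:40–10:45, 14:40–14:45, 15:55–17:25

Merge the first list: 10:40–14:40, 14:45–15:55.
Merge the second list: 01:15–09:35, 10:45–17:25.
A \ B = 10:40–10:45.
B \ A = 01:15–09:35, 14:40–14:45, 15:55–17:25.
Union of the two gives the symmetric difference.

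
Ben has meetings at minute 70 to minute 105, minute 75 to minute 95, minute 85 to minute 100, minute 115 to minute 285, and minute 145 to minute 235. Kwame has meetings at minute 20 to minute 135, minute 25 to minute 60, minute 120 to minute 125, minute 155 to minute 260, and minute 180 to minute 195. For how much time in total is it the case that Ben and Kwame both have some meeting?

160 minutes

First set merges to minute 70 to minute 105, minute 115 to minute 285.
Second set merges to minute 20 to minute 135, minute 155 to minute 260.
A ∩ B = minute 70 to minute 105, minute 115 to minute 135, minute 155 to minute 260.
Total: 35 minutes + 20 minutes + 105 minutes = 160 minutes.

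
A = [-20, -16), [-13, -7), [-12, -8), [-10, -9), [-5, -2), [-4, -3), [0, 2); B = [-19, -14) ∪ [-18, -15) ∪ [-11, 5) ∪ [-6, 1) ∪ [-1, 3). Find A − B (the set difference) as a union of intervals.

[-20, -19) ∪ [-13, -11)

First set merges to [-20, -16), [-13, -7), [-5, -2), [0, 2).
Second set merges to [-19, -14), [-11, 5).
[-20, -16) minus B → [-20, -19).
[-13, -7) minus B → [-13, -11).
[-5, -2): fully covered by B → removed.
[0, 2): fully covered by B → removed.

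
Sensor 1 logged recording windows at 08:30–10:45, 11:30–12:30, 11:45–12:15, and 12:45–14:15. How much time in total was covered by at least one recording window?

4 h 45 min

Merged: 08:30–10:45, 11:30–12:30, 12:45–14:15.
Lengths: 2 h 15 min + 1 h + 1 h 30 min = 4 h 45 min.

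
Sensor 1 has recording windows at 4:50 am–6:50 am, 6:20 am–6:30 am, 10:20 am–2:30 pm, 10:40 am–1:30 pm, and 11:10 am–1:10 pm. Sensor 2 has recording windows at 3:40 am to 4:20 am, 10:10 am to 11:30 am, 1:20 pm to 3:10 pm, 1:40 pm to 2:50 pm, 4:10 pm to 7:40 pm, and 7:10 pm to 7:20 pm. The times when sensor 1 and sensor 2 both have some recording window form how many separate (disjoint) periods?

2

First set merges to 4:50 am-6:50 am, 10:20 am-2:30 pm.
Second set merges to 3:40 am-4:20 am, 10:10 am-11:30 am, 1:20 pm-3:10 pm, 4:10 pm-7:40 pm.
A ∩ B = 10:20 am-11:30 am, 1:20 pm-2:30 pm.
That is 2 disjoint pieces.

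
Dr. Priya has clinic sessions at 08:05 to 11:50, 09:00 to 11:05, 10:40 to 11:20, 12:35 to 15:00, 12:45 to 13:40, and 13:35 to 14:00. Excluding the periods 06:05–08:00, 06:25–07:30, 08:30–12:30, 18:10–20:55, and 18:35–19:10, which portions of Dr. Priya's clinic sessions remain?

First set merges to 08:05–11:50, 12:35–15:00.
Second set merges to 06:05–08:00, 08:30–12:30, 18:10–20:55.
08:05–11:50 \ B = 08:05–08:30.
12:35–15:00: nothing removed.

08:05–08:30, 12:35–15:00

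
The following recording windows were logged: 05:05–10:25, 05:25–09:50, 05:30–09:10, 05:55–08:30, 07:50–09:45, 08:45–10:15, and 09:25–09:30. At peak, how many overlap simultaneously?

Walk the sorted start/end points keeping a running depth.
The depth first hits 5 at 07:50.

5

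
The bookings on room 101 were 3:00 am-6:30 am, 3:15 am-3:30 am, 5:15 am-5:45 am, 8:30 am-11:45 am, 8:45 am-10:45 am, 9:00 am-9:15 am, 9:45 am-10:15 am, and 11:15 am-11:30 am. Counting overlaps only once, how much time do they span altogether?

Merged: 3:00 am-6:30 am, 8:30 am-11:45 am.
Lengths: 3 h 30 min + 3 h 15 min = 6 h 45 min.

6 h 45 min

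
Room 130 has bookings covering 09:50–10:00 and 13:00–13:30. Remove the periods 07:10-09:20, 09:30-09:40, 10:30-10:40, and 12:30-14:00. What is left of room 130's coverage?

09:50–10:00

09:50–10:00 is untouched.
13:00–13:30 lies entirely inside B → drops out.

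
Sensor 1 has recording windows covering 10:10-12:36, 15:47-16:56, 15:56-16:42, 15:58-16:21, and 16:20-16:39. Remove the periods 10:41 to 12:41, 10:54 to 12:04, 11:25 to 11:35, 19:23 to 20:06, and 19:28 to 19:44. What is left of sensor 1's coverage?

First set merges to 10:10–12:36, 15:47–16:56.
Second set merges to 10:41–12:41, 19:23–20:06.
10:10–12:36 with B removed leaves 10:10–10:41.
15:47–16:56 is untouched.

10:10–10:41, 15:47–16:56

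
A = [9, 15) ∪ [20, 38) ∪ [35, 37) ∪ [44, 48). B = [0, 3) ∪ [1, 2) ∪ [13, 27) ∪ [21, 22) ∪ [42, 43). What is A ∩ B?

[13, 15) ∪ [20, 27)

Merge the first list: [9, 15), [20, 38), [44, 48).
Merge the second list: [0, 3), [13, 27), [42, 43).
[9, 15) ∩ B → [13, 15).
[20, 38) ∩ B → [20, 27).
[44, 48) meets no B interval.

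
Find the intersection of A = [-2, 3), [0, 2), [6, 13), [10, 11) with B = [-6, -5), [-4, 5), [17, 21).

Merge the first list: [-2, 3), [6, 13).
[-2, 3) overlaps B on [-2, 3).
[6, 13) falls entirely outside B.

[-2, 3)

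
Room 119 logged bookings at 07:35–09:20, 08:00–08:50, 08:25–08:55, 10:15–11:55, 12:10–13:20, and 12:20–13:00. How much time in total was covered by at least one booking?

Merged: 07:35-09:20, 10:15-11:55, 12:10-13:20.
Lengths: 1 h 45 min + 1 h 40 min + 1 h 10 min = 4 h 35 min.

4 h 35 min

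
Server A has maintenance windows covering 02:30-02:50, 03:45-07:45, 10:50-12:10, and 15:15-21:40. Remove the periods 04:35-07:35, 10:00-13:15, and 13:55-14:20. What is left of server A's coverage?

02:30–02:50, 03:45–04:35, 07:35–07:45, 15:15–21:40

02:30–02:50 is untouched.
03:45–07:45 with B removed leaves 03:45–04:35, 07:35–07:45.
10:50–12:10 lies entirely inside B → drops out.
15:15–21:40 is untouched.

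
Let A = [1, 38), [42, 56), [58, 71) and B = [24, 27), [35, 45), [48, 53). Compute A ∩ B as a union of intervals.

[24, 27) ∪ [35, 38) ∪ [42, 45) ∪ [48, 53)

[1, 38) ∩ B → [24, 27), [35, 38).
[42, 56) ∩ B → [42, 45), [48, 53).
[58, 71) meets no B interval.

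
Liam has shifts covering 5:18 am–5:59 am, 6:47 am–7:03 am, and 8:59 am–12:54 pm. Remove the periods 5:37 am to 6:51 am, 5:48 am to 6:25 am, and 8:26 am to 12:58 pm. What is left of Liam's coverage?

Second set merges to 5:37 am–6:51 am, 8:26 am–12:58 pm.
5:18 am–5:59 am \ B = 5:18 am–5:37 am.
6:47 am–7:03 am \ B = 6:51 am–7:03 am.
8:59 am–12:54 pm: entirely removed.

5:18 am–5:37 am, 6:51 am–7:03 am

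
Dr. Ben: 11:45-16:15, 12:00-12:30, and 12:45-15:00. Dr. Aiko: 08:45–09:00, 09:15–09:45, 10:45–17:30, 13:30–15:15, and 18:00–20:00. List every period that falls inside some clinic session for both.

11:45-16:15

Merge the first list: 11:45-16:15.
Merge the second list: 08:45-09:00, 09:15-09:45, 10:45-17:30, 18:00-20:00.
11:45-16:15 meets the second set on 11:45-16:15.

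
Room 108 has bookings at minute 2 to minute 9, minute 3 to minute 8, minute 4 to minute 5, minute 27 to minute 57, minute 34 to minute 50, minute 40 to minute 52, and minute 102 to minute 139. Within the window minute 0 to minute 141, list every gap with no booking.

Covered (merged): minute 2 to minute 9, minute 27 to minute 57, minute 102 to minute 139.
Uncovered inside minute 0 to minute 141: minute 0 to minute 2, minute 9 to minute 27, minute 57 to minute 102, minute 139 to minute 141.

minute 0 to minute 2, minute 9 to minute 27, minute 57 to minute 102, minute 139 to minute 141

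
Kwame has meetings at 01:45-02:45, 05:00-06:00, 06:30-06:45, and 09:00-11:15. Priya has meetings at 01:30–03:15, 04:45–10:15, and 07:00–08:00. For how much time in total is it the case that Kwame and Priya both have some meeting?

B, merged: 01:30–03:15, 04:45–10:15.
A ∩ B = 01:45–02:45, 05:00–06:00, 06:30–06:45, 09:00–10:15.
Total: 1 h + 1 h + 15 min + 1 h 15 min = 3 h 30 min.

3 h 30 min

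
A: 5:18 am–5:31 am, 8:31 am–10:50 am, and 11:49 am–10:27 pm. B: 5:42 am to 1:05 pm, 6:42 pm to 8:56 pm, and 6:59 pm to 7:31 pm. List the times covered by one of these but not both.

Second set merges to 5:42 am–1:05 pm, 6:42 pm–8:56 pm.
A \ B = 5:18 am–5:31 am, 1:05 pm–6:42 pm, 8:56 pm–10:27 pm.
B \ A = 5:42 am–8:31 am, 10:50 am–11:49 am.
Union of the two gives the symmetric difference.

5:18 am–5:31 am, 5:42 am–8:31 am, 10:50 am–11:49 am, 1:05 pm–6:42 pm, 8:56 pm–10:27 pm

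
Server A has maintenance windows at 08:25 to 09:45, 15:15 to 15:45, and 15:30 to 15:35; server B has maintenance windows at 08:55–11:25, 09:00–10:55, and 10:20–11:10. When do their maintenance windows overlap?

08:55–09:45

A, merged: 08:25–09:45, 15:15–15:45.
B, merged: 08:55–11:25.
08:25–09:45 ∩ B → 08:55–09:45.
15:15–15:45 meets no B interval.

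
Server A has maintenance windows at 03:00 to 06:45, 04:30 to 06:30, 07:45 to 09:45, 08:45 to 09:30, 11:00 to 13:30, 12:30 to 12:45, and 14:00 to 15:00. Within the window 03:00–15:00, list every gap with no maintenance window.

06:45–07:45, 09:45–11:00, 13:30–14:00

The merged coverage is 03:00–06:45, 07:45–09:45, 11:00–13:30, 14:00–15:00.
Complement within 03:00–15:00: 06:45–07:45, 09:45–11:00, 13:30–14:00.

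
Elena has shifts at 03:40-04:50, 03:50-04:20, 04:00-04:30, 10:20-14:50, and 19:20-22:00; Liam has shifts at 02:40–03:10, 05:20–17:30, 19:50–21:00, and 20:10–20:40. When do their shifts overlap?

Merge the first list: 03:40–04:50, 10:20–14:50, 19:20–22:00.
Merge the second list: 02:40–03:10, 05:20–17:30, 19:50–21:00.
03:40–04:50 falls entirely outside B.
10:20–14:50 overlaps B on 10:20–14:50.
19:20–22:00 overlaps B on 19:50–21:00.

10:20–14:50, 19:50–21:00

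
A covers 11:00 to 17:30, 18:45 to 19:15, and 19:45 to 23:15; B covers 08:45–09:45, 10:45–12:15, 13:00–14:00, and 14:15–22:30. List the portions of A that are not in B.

11:00–17:30 minus B → 12:15–13:00, 14:00–14:15.
18:45–19:15: fully covered by B → removed.
19:45–23:15 minus B → 22:30–23:15.

12:15–13:00, 14:00–14:15, 22:30–23:15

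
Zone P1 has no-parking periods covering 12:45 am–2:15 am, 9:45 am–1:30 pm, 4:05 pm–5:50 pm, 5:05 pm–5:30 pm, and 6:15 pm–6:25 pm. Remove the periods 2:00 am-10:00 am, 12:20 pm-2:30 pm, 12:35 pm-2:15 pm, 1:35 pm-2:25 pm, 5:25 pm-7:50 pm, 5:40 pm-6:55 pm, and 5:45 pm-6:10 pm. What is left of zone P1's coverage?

Merge the first list: 12:45 am-2:15 am, 9:45 am-1:30 pm, 4:05 pm-5:50 pm, 6:15 pm-6:25 pm.
Merge the second list: 2:00 am-10:00 am, 12:20 pm-2:30 pm, 5:25 pm-7:50 pm.
12:45 am-2:15 am \ B = 12:45 am-2:00 am.
9:45 am-1:30 pm \ B = 10:00 am-12:20 pm.
4:05 pm-5:50 pm \ B = 4:05 pm-5:25 pm.
6:15 pm-6:25 pm: entirely removed.

12:45 am-2:00 am, 10:00 am-12:20 pm, 4:05 pm-5:25 pm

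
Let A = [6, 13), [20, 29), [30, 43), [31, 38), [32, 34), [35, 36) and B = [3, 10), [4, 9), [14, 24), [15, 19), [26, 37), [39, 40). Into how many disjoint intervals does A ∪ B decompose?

2

A, merged: [6, 13), [20, 29), [30, 43).
B, merged: [3, 10), [14, 24), [26, 37), [39, 40).
A ∪ B = [3, 13), [14, 43).
That is 2 disjoint pieces.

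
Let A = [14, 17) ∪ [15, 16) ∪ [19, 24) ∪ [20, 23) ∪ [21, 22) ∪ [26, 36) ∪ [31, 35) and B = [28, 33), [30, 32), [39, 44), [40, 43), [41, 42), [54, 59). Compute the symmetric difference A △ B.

[14, 17) ∪ [19, 24) ∪ [26, 28) ∪ [33, 36) ∪ [39, 44) ∪ [54, 59)

Merge the first list: [14, 17), [19, 24), [26, 36).
Merge the second list: [28, 33), [39, 44), [54, 59).
A but not B: [14, 17), [19, 24), [26, 28), [33, 36).
B but not A: [39, 44), [54, 59).
Combining gives A △ B.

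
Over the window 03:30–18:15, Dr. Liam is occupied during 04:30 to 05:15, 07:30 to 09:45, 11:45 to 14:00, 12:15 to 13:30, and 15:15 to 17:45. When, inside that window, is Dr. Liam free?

After merging, the occupied span is 04:30-05:15, 07:30-09:45, 11:45-14:00, 15:15-17:45.
Uncovered inside 03:30-18:15: 03:30-04:30, 05:15-07:30, 09:45-11:45, 14:00-15:15, 17:45-18:15.

03:30-04:30, 05:15-07:30, 09:45-11:45, 14:00-15:15, 17:45-18:15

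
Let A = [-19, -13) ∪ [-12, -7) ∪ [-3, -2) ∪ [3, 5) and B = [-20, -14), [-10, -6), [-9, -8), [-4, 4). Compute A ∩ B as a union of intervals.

Merge the second list: [-20, -14), [-10, -6), [-4, 4).
[-19, -13) meets the second set on [-19, -14).
[-12, -7) meets the second set on [-10, -7).
[-3, -2) meets the second set on [-3, -2).
[3, 5) meets the second set on [3, 4).

[-19, -14) ∪ [-10, -7) ∪ [-3, -2) ∪ [3, 4)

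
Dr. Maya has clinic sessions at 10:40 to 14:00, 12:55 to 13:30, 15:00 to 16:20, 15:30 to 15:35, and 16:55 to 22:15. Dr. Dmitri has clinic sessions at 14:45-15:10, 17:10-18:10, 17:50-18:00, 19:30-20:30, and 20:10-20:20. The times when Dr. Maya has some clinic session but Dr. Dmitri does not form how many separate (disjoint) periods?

Merge the first list: 10:40–14:00, 15:00–16:20, 16:55–22:15.
Merge the second list: 14:45–15:10, 17:10–18:10, 19:30–20:30.
A \ B = 10:40–14:00, 15:10–16:20, 16:55–17:10, 18:10–19:30, 20:30–22:15.
That is 5 disjoint pieces.

5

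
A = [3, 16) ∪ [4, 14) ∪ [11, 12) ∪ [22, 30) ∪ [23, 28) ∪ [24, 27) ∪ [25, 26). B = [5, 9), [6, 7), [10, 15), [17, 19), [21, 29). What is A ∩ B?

A, merged: [3, 16), [22, 30).
B, merged: [5, 9), [10, 15), [17, 19), [21, 29).
[3, 16) ∩ B → [5, 9), [10, 15).
[22, 30) ∩ B → [22, 29).

[5, 9) ∪ [10, 15) ∪ [22, 29)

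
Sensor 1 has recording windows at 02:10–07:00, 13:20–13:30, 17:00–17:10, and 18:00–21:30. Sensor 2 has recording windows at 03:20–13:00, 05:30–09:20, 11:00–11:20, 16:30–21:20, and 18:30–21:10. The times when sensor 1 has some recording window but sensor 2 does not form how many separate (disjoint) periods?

3

Second set merges to 03:20-13:00, 16:30-21:20.
A \ B = 02:10-03:20, 13:20-13:30, 21:20-21:30.
That is 3 disjoint pieces.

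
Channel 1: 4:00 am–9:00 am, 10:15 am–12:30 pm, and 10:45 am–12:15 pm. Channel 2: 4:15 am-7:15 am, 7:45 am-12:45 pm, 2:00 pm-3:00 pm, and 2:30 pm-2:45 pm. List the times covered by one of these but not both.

4:00 am–4:15 am, 7:15 am–7:45 am, 9:00 am–10:15 am, 12:30 pm–12:45 pm, 2:00 pm–3:00 pm

A, merged: 4:00 am–9:00 am, 10:15 am–12:30 pm.
B, merged: 4:15 am–7:15 am, 7:45 am–12:45 pm, 2:00 pm–3:00 pm.
Only in the first: 4:00 am–4:15 am, 7:15 am–7:45 am.
Only in the second: 9:00 am–10:15 am, 12:30 pm–12:45 pm, 2:00 pm–3:00 pm.
Together these are the periods covered by exactly one.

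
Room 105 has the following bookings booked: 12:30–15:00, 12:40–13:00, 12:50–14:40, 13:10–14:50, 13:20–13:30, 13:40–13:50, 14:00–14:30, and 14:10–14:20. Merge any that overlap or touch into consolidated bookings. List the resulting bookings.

12:30–15:00

12:40–13:00 overlaps/touches 12:30–15:00 → extend to 12:30–15:00.
12:50–14:40 overlaps/touches 12:30–15:00 → extend to 12:30–15:00.
13:10–14:50 overlaps/touches 12:30–15:00 → extend to 12:30–15:00.
13:20–13:30 overlaps/touches 12:30–15:00 → extend to 12:30–15:00.
13:40–13:50 overlaps/touches 12:30–15:00 → extend to 12:30–15:00.
14:00–14:30 overlaps/touches 12:30–15:00 → extend to 12:30–15:00.
14:10–14:20 overlaps/touches 12:30–15:00 → extend to 12:30–15:00.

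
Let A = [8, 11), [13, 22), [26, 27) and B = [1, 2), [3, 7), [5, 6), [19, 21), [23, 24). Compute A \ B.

Second set merges to [1, 2), [3, 7), [19, 21), [23, 24).
[8, 11) is untouched.
[13, 22) with B removed leaves [13, 19), [21, 22).
[26, 27) is untouched.

[8, 11) ∪ [13, 19) ∪ [21, 22) ∪ [26, 27)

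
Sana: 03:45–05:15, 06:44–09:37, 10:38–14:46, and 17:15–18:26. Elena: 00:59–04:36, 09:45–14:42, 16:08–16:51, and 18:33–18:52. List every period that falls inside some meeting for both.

03:45–04:36, 10:38–14:42

03:45–05:15 meets the second set on 03:45–04:36.
06:44–09:37: no overlap with the second set.
10:38–14:46 meets the second set on 10:38–14:42.
17:15–18:26: no overlap with the second set.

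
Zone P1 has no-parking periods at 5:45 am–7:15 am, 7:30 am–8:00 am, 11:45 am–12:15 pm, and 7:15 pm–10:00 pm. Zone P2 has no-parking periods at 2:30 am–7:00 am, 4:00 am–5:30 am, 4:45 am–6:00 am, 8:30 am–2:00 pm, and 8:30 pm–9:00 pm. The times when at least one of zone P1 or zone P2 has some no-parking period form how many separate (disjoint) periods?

4

Second set merges to 2:30 am-7:00 am, 8:30 am-2:00 pm, 8:30 pm-9:00 pm.
A ∪ B = 2:30 am-7:15 am, 7:30 am-8:00 am, 8:30 am-2:00 pm, 7:15 pm-10:00 pm.
That is 4 disjoint pieces.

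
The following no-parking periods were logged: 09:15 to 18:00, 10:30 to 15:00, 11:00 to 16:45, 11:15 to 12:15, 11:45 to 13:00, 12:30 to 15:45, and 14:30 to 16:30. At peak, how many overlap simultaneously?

Sweep endpoints in order; track running count of active intervals.
Peak of 5 reached at 11:45.

5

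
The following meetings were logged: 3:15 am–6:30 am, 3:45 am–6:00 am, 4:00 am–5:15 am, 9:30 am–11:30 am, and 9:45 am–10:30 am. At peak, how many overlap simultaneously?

Walk the sorted start/end points keeping a running depth.
The depth first hits 3 at 4:00 am.

3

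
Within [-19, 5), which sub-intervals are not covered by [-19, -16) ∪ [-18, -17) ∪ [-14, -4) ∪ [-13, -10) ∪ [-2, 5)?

After merging, the occupied span is [-19, -16), [-14, -4), [-2, 5).
Complement within [-19, 5): [-16, -14), [-4, -2).

[-16, -14) ∪ [-4, -2)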